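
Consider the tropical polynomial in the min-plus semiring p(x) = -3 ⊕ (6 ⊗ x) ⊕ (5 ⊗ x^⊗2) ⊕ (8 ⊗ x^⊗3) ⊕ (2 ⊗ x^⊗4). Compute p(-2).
p(-2) = -6

A tropical monomial a ⊗ x^⊗i evaluates to a + i · x. Evaluating each term at x = -2:
  Term 0 contributes -3 + 0 · -2 = -3
  Term 1 contributes 6 + 1 · -2 = 4
  Term 2 contributes 5 + 2 · -2 = 1
  Term 3 contributes 8 + 3 · -2 = 2
  Term 4 contributes 2 + 4 · -2 = -6
p(-2) = ⊕ of these = min[-3, 4, 1, 2, -6] = -6.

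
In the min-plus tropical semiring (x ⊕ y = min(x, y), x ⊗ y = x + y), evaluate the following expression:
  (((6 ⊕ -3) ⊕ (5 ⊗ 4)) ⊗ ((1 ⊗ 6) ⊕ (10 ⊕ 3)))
(((6 ⊕ -3) ⊕ (5 ⊗ 4)) ⊗ ((1 ⊗ 6) ⊕ (10 ⊕ 3))) = 0

Expand innermost to outermost. Recall ⊕ takes the minimum of its arguments and ⊗ takes their sum. Working out the expression (((6 ⊕ -3) ⊕ (5 ⊗ 4)) ⊗ ((1 ⊗ 6) ⊕ (10 ⊕ 3))) gives 0.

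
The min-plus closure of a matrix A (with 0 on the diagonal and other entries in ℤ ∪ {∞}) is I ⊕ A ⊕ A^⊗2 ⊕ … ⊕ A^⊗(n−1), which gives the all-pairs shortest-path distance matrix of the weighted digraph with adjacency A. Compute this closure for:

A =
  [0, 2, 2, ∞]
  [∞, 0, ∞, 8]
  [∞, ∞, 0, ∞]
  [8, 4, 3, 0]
Closure =
  [0, 2, 2, 10]
  [16, 0, 11, 8]
  [∞, ∞, 0, ∞]
  [8, 4, 3, 0]

This is the Floyd-Warshall all-pairs shortest-path computation. For each intermediate vertex k = 0, 1, …, 3, update dist[i][j] ← min(dist[i][j], dist[i][k] + dist[k][j]). The final matrix gives, for each (i, j), the minimum total weight of any directed path from i to j (possibly empty when i = j).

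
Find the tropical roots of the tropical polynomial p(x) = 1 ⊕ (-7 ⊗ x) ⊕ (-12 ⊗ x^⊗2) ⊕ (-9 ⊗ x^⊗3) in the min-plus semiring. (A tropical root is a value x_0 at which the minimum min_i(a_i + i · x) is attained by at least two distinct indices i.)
Roots: {-3, 5, 8}

Each tropical root is a break point of the lower envelope of the lines y = a_i + i · x (there are 4 lines, with slopes 0, 1, ..., 3). Only the lines that attain the minimum somewhere contribute to roots; other lines are dominated. Here the surviving (envelope) indices are i = 3, i = 2, i = 1, i = 0.
Intersections between consecutive envelope lines give the roots: for adjacent envelope indices i < j the intersection is x = (a_i − a_j) / (j − i). Reading off the sorted break points: {-3, 5, 8}.
Verification: at each break x_0, at least two indices attain the minimum of min_i(a_i + i · x_0).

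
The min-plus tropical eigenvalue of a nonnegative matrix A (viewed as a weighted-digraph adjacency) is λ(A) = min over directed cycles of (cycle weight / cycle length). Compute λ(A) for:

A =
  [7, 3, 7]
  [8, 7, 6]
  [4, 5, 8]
λ(A) = 13/3

Enumerate directed cycles and compute their means (weight / length). Sample:
  cycle 0 → 0: weight = 7, length = 1, mean = 7/1 ≈ 7.000
  cycle 1 → 1: weight = 7, length = 1, mean = 7/1 ≈ 7.000
  cycle 2 → 2: weight = 8, length = 1, mean = 8/1 ≈ 8.000
  cycle 0 → 1 → 0: weight = 11, length = 2, mean = 11/2 ≈ 5.500
  cycle 0 → 2 → 0: weight = 11, length = 2, mean = 11/2 ≈ 5.500
  cycle 1 → 0 → 1: weight = 11, length = 2, mean = 11/2 ≈ 5.500
Minimum mean = 4.333, attained e.g. along the cycle 0 → 1 → 2 → 0 with weight 13 and length 3. So λ(A) = 13/3 = 13/3.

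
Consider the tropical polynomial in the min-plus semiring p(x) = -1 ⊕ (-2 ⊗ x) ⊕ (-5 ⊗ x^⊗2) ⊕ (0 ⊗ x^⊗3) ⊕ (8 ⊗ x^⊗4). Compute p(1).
p(1) = -3

A tropical monomial a ⊗ x^⊗i evaluates to a + i · x. Evaluating each term at x = 1:
  Term 0 contributes -1 + 0 · 1 = -1
  Term 1 contributes -2 + 1 · 1 = -1
  Term 2 contributes -5 + 2 · 1 = -3
  Term 3 contributes 0 + 3 · 1 = 3
  Term 4 contributes 8 + 4 · 1 = 12
p(1) = ⊕ of these = min[-1, -1, -3, 3, 12] = -3.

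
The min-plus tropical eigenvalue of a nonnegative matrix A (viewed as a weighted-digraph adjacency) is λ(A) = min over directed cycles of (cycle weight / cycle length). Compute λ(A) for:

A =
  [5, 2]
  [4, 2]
λ(A) = 2

Enumerate directed cycles and compute their means (weight / length). Sample:
  cycle 0 → 0: weight = 5, length = 1, mean = 5/1 ≈ 5.000
  cycle 1 → 1: weight = 2, length = 1, mean = 2/1 ≈ 2.000
  cycle 0 → 1 → 0: weight = 6, length = 2, mean = 6/2 ≈ 3.000
  cycle 1 → 0 → 1: weight = 6, length = 2, mean = 6/2 ≈ 3.000
Minimum mean = 2.000, attained e.g. along the cycle 1 → 1 with weight 2 and length 1. So λ(A) = 2/1 = 2.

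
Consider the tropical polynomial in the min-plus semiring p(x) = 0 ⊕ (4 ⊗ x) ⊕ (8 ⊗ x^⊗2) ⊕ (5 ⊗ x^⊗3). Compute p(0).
p(0) = 0

A tropical monomial a ⊗ x^⊗i evaluates to a + i · x. Evaluating each term at x = 0:
  Term 0 contributes 0 + 0 · 0 = 0
  Term 1 contributes 4 + 1 · 0 = 4
  Term 2 contributes 8 + 2 · 0 = 8
  Term 3 contributes 5 + 3 · 0 = 5
p(0) = ⊕ of these = min[0, 4, 8, 5] = 0.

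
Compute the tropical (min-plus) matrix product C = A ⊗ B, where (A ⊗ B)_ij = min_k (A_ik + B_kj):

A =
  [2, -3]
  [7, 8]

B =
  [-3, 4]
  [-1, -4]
A ⊗ B =
  [-4, -7]
  [4, 4]

Apply the min-plus product entry-by-entry:
  C[0][0] = min over k of (A[0][0] + B[0][0] = 2 + -3 = -1, A[0][1] + B[1][0] = -3 + -1 = -4) = -4 (attained at k = 1)
  C[0][1] = min over k of (A[0][0] + B[0][1] = 2 + 4 = 6, A[0][1] + B[1][1] = -3 + -4 = -7) = -7 (attained at k = 1)
  C[1][0] = min over k of (A[1][0] + B[0][0] = 7 + -3 = 4, A[1][1] + B[1][0] = 8 + -1 = 7) = 4 (attained at k = 0)
  C[1][1] = min over k of (A[1][0] + B[0][1] = 7 + 4 = 11, A[1][1] + B[1][1] = 8 + -4 = 4) = 4 (attained at k = 1)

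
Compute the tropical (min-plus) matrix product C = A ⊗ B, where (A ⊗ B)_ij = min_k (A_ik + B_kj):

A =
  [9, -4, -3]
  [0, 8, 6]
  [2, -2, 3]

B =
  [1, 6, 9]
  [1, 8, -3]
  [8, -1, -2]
A ⊗ B =
  [-3, -4, -7]
  [1, 5, 4]
  [-1, 2, -5]

Apply the min-plus product entry-by-entry:
  C[0][0] = min over k of (A[0][0] + B[0][0] = 9 + 1 = 10, A[0][1] + B[1][0] = -4 + 1 = -3, A[0][2] + B[2][0] = -3 + 8 = 5) = -3 (attained at k = 1)
  C[0][1] = min over k of (A[0][0] + B[0][1] = 9 + 6 = 15, A[0][1] + B[1][1] = -4 + 8 = 4, A[0][2] + B[2][1] = -3 + -1 = -4) = -4 (attained at k = 2)
  C[0][2] = min over k of (A[0][0] + B[0][2] = 9 + 9 = 18, A[0][1] + B[1][2] = -4 + -3 = -7, A[0][2] + B[2][2] = -3 + -2 = -5) = -7 (attained at k = 1)
  C[1][0] = min over k of (A[1][0] + B[0][0] = 0 + 1 = 1, A[1][1] + B[1][0] = 8 + 1 = 9, A[1][2] + B[2][0] = 6 + 8 = 14) = 1 (attained at k = 0)
  C[1][1] = min over k of (A[1][0] + B[0][1] = 0 + 6 = 6, A[1][1] + B[1][1] = 8 + 8 = 16, A[1][2] + B[2][1] = 6 + -1 = 5) = 5 (attained at k = 2)
  C[1][2] = min over k of (A[1][0] + B[0][2] = 0 + 9 = 9, A[1][1] + B[1][2] = 8 + -3 = 5, A[1][2] + B[2][2] = 6 + -2 = 4) = 4 (attained at k = 2)
  C[2][0] = min over k of (A[2][0] + B[0][0] = 2 + 1 = 3, A[2][1] + B[1][0] = -2 + 1 = -1, A[2][2] + B[2][0] = 3 + 8 = 11) = -1 (attained at k = 1)
  C[2][1] = min over k of (A[2][0] + B[0][1] = 2 + 6 = 8, A[2][1] + B[1][1] = -2 + 8 = 6, A[2][2] + B[2][1] = 3 + -1 = 2) = 2 (attained at k = 2)
  C[2][2] = min over k of (A[2][0] + B[0][2] = 2 + 9 = 11, A[2][1] + B[1][2] = -2 + -3 = -5, A[2][2] + B[2][2] = 3 + -2 = 1) = -5 (attained at k = 1)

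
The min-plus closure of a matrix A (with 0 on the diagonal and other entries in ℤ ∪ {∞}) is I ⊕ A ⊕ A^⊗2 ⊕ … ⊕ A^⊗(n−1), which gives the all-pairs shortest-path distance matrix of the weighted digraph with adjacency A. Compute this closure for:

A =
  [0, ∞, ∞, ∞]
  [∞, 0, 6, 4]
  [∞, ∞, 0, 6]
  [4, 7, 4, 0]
Closure =
  [0, ∞, ∞, ∞]
  [8, 0, 6, 4]
  [10, 13, 0, 6]
  [4, 7, 4, 0]

This is the Floyd-Warshall all-pairs shortest-path computation. For each intermediate vertex k = 0, 1, …, 3, update dist[i][j] ← min(dist[i][j], dist[i][k] + dist[k][j]). The final matrix gives, for each (i, j), the minimum total weight of any directed path from i to j (possibly empty when i = j).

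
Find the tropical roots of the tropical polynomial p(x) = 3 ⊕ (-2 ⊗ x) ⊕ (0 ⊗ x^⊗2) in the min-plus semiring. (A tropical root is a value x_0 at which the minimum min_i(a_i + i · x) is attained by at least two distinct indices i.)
Roots: {-2, 5}

Each tropical root is a break point of the lower envelope of the lines y = a_i + i · x (there are 3 lines, with slopes 0, 1, ..., 2). Only the lines that attain the minimum somewhere contribute to roots; other lines are dominated. Here the surviving (envelope) indices are i = 2, i = 1, i = 0.
Intersections between consecutive envelope lines give the roots: for adjacent envelope indices i < j the intersection is x = (a_i − a_j) / (j − i). Reading off the sorted break points: {-2, 5}.
Verification: at each break x_0, at least two indices attain the minimum of min_i(a_i + i · x_0).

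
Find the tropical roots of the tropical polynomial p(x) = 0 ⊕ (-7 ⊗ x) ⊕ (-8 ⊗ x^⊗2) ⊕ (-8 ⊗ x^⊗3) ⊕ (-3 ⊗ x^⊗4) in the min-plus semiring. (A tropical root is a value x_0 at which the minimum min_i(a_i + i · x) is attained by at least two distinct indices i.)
Roots: {-5, 0, 1, 7}

Each tropical root is a break point of the lower envelope of the lines y = a_i + i · x (there are 5 lines, with slopes 0, 1, ..., 4). Only the lines that attain the minimum somewhere contribute to roots; other lines are dominated. Here the surviving (envelope) indices are i = 4, i = 3, i = 2, i = 1, i = 0.
Intersections between consecutive envelope lines give the roots: for adjacent envelope indices i < j the intersection is x = (a_i − a_j) / (j − i). Reading off the sorted break points: {-5, 0, 1, 7}.
Verification: at each break x_0, at least two indices attain the minimum of min_i(a_i + i · x_0).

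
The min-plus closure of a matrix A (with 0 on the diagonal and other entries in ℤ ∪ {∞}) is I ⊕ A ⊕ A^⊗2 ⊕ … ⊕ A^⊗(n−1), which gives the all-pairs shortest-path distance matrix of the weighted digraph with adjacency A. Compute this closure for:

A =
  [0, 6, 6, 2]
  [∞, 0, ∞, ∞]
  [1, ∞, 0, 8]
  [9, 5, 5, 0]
Closure =
  [0, 6, 6, 2]
  [∞, 0, ∞, ∞]
  [1, 7, 0, 3]
  [6, 5, 5, 0]

This is the Floyd-Warshall all-pairs shortest-path computation. For each intermediate vertex k = 0, 1, …, 3, update dist[i][j] ← min(dist[i][j], dist[i][k] + dist[k][j]). The final matrix gives, for each (i, j), the minimum total weight of any directed path from i to j (possibly empty when i = j).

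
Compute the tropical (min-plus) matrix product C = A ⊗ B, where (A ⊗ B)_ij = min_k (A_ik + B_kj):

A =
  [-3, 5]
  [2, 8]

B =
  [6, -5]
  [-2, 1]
A ⊗ B =
  [3, -8]
  [6, -3]

Apply the min-plus product entry-by-entry:
  C[0][0] = min over k of (A[0][0] + B[0][0] = -3 + 6 = 3, A[0][1] + B[1][0] = 5 + -2 = 3) = 3 (attained at k = 0)
  C[0][1] = min over k of (A[0][0] + B[0][1] = -3 + -5 = -8, A[0][1] + B[1][1] = 5 + 1 = 6) = -8 (attained at k = 0)
  C[1][0] = min over k of (A[1][0] + B[0][0] = 2 + 6 = 8, A[1][1] + B[1][0] = 8 + -2 = 6) = 6 (attained at k = 1)
  C[1][1] = min over k of (A[1][0] + B[0][1] = 2 + -5 = -3, A[1][1] + B[1][1] = 8 + 1 = 9) = -3 (attained at k = 0)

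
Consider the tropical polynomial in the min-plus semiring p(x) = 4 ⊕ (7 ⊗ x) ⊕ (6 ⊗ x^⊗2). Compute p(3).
p(3) = 4

A tropical monomial a ⊗ x^⊗i evaluates to a + i · x. Evaluating each term at x = 3:
  Term 0 contributes 4 + 0 · 3 = 4
  Term 1 contributes 7 + 1 · 3 = 10
  Term 2 contributes 6 + 2 · 3 = 12
p(3) = ⊕ of these = min[4, 10, 12] = 4.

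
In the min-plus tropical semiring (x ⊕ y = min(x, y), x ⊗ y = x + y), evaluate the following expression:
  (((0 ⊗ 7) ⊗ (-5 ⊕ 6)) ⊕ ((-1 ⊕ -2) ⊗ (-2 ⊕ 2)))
(((0 ⊗ 7) ⊗ (-5 ⊕ 6)) ⊕ ((-1 ⊕ -2) ⊗ (-2 ⊕ 2))) = -4

Expand innermost to outermost. Recall ⊕ takes the minimum of its arguments and ⊗ takes their sum. Working out the expression (((0 ⊗ 7) ⊗ (-5 ⊕ 6)) ⊕ ((-1 ⊕ -2) ⊗ (-2 ⊕ 2))) gives -4.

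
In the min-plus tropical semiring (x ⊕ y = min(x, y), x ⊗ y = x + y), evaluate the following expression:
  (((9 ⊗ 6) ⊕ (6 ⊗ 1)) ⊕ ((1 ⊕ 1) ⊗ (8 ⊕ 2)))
(((9 ⊗ 6) ⊕ (6 ⊗ 1)) ⊕ ((1 ⊕ 1) ⊗ (8 ⊕ 2))) = 3

Expand innermost to outermost. Recall ⊕ takes the minimum of its arguments and ⊗ takes their sum. Working out the expression (((9 ⊗ 6) ⊕ (6 ⊗ 1)) ⊕ ((1 ⊕ 1) ⊗ (8 ⊕ 2))) gives 3.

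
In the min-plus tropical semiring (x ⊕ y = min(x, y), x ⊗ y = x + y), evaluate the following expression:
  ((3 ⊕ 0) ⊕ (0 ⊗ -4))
((3 ⊕ 0) ⊕ (0 ⊗ -4)) = -4

Expand innermost to outermost. Recall ⊕ takes the minimum of its arguments and ⊗ takes their sum. Working out the expression ((3 ⊕ 0) ⊕ (0 ⊗ -4)) gives -4.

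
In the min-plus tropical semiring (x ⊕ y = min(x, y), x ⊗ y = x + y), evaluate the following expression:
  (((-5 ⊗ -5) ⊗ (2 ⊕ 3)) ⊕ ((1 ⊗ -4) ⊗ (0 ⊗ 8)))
(((-5 ⊗ -5) ⊗ (2 ⊕ 3)) ⊕ ((1 ⊗ -4) ⊗ (0 ⊗ 8))) = -8

Expand innermost to outermost. Recall ⊕ takes the minimum of its arguments and ⊗ takes their sum. Working out the expression (((-5 ⊗ -5) ⊗ (2 ⊕ 3)) ⊕ ((1 ⊗ -4) ⊗ (0 ⊗ 8))) gives -8.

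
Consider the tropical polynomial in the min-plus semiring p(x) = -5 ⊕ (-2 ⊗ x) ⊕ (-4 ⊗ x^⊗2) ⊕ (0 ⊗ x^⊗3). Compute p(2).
p(2) = -5

A tropical monomial a ⊗ x^⊗i evaluates to a + i · x. Evaluating each term at x = 2:
  Term 0 contributes -5 + 0 · 2 = -5
  Term 1 contributes -2 + 1 · 2 = 0
  Term 2 contributes -4 + 2 · 2 = 0
  Term 3 contributes 0 + 3 · 2 = 6
p(2) = ⊕ of these = min[-5, 0, 0, 6] = -5.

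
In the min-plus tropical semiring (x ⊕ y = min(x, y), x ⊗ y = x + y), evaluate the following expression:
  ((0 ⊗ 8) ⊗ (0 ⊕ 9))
((0 ⊗ 8) ⊗ (0 ⊕ 9)) = 8

Expand innermost to outermost. Recall ⊕ takes the minimum of its arguments and ⊗ takes their sum. Working out the expression ((0 ⊗ 8) ⊗ (0 ⊕ 9)) gives 8.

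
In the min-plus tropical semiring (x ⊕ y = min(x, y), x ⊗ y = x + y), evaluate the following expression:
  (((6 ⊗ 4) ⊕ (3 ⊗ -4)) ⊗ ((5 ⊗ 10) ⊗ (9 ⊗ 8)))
(((6 ⊗ 4) ⊕ (3 ⊗ -4)) ⊗ ((5 ⊗ 10) ⊗ (9 ⊗ 8))) = 31

Expand innermost to outermost. Recall ⊕ takes the minimum of its arguments and ⊗ takes their sum. Working out the expression (((6 ⊗ 4) ⊕ (3 ⊗ -4)) ⊗ ((5 ⊗ 10) ⊗ (9 ⊗ 8))) gives 31.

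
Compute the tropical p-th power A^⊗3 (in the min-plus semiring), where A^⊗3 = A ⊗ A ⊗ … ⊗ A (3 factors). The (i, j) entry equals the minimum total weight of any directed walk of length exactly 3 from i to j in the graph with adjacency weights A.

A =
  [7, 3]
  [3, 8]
A^⊗3 =
  [13, 9]
  [9, 13]

Each entry (A^⊗3)_ij equals the minimum over all length-3 walks i = v_0 → v_1 → … → v_3 = j of Σ_t A[v_t][v_{t+1}]. For example, for (i, j) = (0, 1) we minimise over 4 possible intermediate vertex sequences; the minimum is 9, attained along the walk 0 → 1 → 0 → 1.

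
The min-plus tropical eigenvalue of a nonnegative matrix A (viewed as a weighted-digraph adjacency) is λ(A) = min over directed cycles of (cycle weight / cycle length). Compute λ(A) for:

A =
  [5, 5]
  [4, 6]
λ(A) = 9/2

Enumerate directed cycles and compute their means (weight / length). Sample:
  cycle 0 → 0: weight = 5, length = 1, mean = 5/1 ≈ 5.000
  cycle 1 → 1: weight = 6, length = 1, mean = 6/1 ≈ 6.000
  cycle 0 → 1 → 0: weight = 9, length = 2, mean = 9/2 ≈ 4.500
  cycle 1 → 0 → 1: weight = 9, length = 2, mean = 9/2 ≈ 4.500
Minimum mean = 4.500, attained e.g. along the cycle 0 → 1 → 0 with weight 9 and length 2. So λ(A) = 9/2 = 9/2.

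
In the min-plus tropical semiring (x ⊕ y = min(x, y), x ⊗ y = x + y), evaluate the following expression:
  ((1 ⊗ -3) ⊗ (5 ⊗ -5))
((1 ⊗ -3) ⊗ (5 ⊗ -5)) = -2

Expand innermost to outermost. Recall ⊕ takes the minimum of its arguments and ⊗ takes their sum. Working out the expression ((1 ⊗ -3) ⊗ (5 ⊗ -5)) gives -2.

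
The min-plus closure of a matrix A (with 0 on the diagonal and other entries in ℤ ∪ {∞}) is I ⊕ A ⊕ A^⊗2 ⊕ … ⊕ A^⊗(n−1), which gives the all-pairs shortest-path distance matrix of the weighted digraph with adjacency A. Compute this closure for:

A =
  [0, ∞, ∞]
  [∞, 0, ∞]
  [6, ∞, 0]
Closure =
  [0, ∞, ∞]
  [∞, 0, ∞]
  [6, ∞, 0]

This is the Floyd-Warshall all-pairs shortest-path computation. For each intermediate vertex k = 0, 1, …, 2, update dist[i][j] ← min(dist[i][j], dist[i][k] + dist[k][j]). The final matrix gives, for each (i, j), the minimum total weight of any directed path from i to j (possibly empty when i = j).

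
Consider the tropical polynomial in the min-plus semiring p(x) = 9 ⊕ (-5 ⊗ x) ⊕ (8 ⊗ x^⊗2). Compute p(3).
p(3) = -2

A tropical monomial a ⊗ x^⊗i evaluates to a + i · x. Evaluating each term at x = 3:
  Term 0 contributes 9 + 0 · 3 = 9
  Term 1 contributes -5 + 1 · 3 = -2
  Term 2 contributes 8 + 2 · 3 = 14
p(3) = ⊕ of these = min[9, -2, 14] = -2.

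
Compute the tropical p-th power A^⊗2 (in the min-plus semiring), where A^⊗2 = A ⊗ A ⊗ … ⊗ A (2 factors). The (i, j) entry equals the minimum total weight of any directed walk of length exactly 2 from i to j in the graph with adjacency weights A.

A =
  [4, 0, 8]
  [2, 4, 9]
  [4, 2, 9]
A^⊗2 =
  [2, 4, 9]
  [6, 2, 10]
  [4, 4, 11]

Each entry (A^⊗2)_ij equals the minimum over all length-2 walks i = v_0 → v_1 → … → v_2 = j of Σ_t A[v_t][v_{t+1}]. For example, for (i, j) = (0, 2) we minimise over 3 possible intermediate vertex sequences; the minimum is 9, attained along the walk 0 → 1 → 2.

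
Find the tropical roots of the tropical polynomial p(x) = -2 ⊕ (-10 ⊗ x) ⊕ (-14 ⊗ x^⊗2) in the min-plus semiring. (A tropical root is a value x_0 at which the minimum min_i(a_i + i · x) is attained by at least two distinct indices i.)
Roots: {4, 8}

Each tropical root is a break point of the lower envelope of the lines y = a_i + i · x (there are 3 lines, with slopes 0, 1, ..., 2). Only the lines that attain the minimum somewhere contribute to roots; other lines are dominated. Here the surviving (envelope) indices are i = 2, i = 1, i = 0.
Intersections between consecutive envelope lines give the roots: for adjacent envelope indices i < j the intersection is x = (a_i − a_j) / (j − i). Reading off the sorted break points: {4, 8}.
Verification: at each break x_0, at least two indices attain the minimum of min_i(a_i + i · x_0).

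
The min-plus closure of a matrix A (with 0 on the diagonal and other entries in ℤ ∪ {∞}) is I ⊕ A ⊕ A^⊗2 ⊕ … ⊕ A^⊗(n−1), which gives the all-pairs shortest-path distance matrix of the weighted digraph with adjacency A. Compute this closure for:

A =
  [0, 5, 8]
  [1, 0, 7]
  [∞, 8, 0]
Closure =
  [0, 5, 8]
  [1, 0, 7]
  [9, 8, 0]

This is the Floyd-Warshall all-pairs shortest-path computation. For each intermediate vertex k = 0, 1, …, 2, update dist[i][j] ← min(dist[i][j], dist[i][k] + dist[k][j]). The final matrix gives, for each (i, j), the minimum total weight of any directed path from i to j (possibly empty when i = j).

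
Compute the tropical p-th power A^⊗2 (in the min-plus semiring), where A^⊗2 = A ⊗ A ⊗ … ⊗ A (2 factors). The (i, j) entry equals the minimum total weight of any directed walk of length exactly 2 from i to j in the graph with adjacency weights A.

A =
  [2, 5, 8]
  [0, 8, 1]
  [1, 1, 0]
A^⊗2 =
  [4, 7, 6]
  [2, 2, 1]
  [1, 1, 0]

Each entry (A^⊗2)_ij equals the minimum over all length-2 walks i = v_0 → v_1 → … → v_2 = j of Σ_t A[v_t][v_{t+1}]. For example, for (i, j) = (0, 2) we minimise over 3 possible intermediate vertex sequences; the minimum is 6, attained along the walk 0 → 1 → 2.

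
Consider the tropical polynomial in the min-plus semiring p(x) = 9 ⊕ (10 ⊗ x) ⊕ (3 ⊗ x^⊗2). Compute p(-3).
p(-3) = -3

A tropical monomial a ⊗ x^⊗i evaluates to a + i · x. Evaluating each term at x = -3:
  Term 0 contributes 9 + 0 · -3 = 9
  Term 1 contributes 10 + 1 · -3 = 7
  Term 2 contributes 3 + 2 · -3 = -3
p(-3) = ⊕ of these = min[9, 7, -3] = -3.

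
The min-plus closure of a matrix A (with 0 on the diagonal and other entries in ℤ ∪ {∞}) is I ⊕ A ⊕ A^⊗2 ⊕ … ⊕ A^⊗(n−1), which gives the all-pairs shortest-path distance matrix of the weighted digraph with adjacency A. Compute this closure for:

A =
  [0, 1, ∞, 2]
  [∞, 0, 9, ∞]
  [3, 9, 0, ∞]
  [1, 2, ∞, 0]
Closure =
  [0, 1, 10, 2]
  [12, 0, 9, 14]
  [3, 4, 0, 5]
  [1, 2, 11, 0]

This is the Floyd-Warshall all-pairs shortest-path computation. For each intermediate vertex k = 0, 1, …, 3, update dist[i][j] ← min(dist[i][j], dist[i][k] + dist[k][j]). The final matrix gives, for each (i, j), the minimum total weight of any directed path from i to j (possibly empty when i = j).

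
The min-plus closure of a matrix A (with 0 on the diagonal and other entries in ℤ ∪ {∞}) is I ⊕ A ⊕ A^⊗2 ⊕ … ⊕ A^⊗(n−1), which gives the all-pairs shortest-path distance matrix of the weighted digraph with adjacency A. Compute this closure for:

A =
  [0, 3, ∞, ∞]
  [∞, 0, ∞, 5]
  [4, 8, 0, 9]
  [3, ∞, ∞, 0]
Closure =
  [0, 3, ∞, 8]
  [8, 0, ∞, 5]
  [4, 7, 0, 9]
  [3, 6, ∞, 0]

This is the Floyd-Warshall all-pairs shortest-path computation. For each intermediate vertex k = 0, 1, …, 3, update dist[i][j] ← min(dist[i][j], dist[i][k] + dist[k][j]). The final matrix gives, for each (i, j), the minimum total weight of any directed path from i to j (possibly empty when i = j).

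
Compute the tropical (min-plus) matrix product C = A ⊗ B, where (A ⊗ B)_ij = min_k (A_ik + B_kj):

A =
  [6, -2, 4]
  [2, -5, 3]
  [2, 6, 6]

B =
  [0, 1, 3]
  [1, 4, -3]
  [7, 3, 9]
A ⊗ B =
  [-1, 2, -5]
  [-4, -1, -8]
  [2, 3, 3]

Apply the min-plus product entry-by-entry:
  C[0][0] = min over k of (A[0][0] + B[0][0] = 6 + 0 = 6, A[0][1] + B[1][0] = -2 + 1 = -1, A[0][2] + B[2][0] = 4 + 7 = 11) = -1 (attained at k = 1)
  C[0][1] = min over k of (A[0][0] + B[0][1] = 6 + 1 = 7, A[0][1] + B[1][1] = -2 + 4 = 2, A[0][2] + B[2][1] = 4 + 3 = 7) = 2 (attained at k = 1)
  C[0][2] = min over k of (A[0][0] + B[0][2] = 6 + 3 = 9, A[0][1] + B[1][2] = -2 + -3 = -5, A[0][2] + B[2][2] = 4 + 9 = 13) = -5 (attained at k = 1)
  C[1][0] = min over k of (A[1][0] + B[0][0] = 2 + 0 = 2, A[1][1] + B[1][0] = -5 + 1 = -4, A[1][2] + B[2][0] = 3 + 7 = 10) = -4 (attained at k = 1)
  C[1][1] = min over k of (A[1][0] + B[0][1] = 2 + 1 = 3, A[1][1] + B[1][1] = -5 + 4 = -1, A[1][2] + B[2][1] = 3 + 3 = 6) = -1 (attained at k = 1)
  C[1][2] = min over k of (A[1][0] + B[0][2] = 2 + 3 = 5, A[1][1] + B[1][2] = -5 + -3 = -8, A[1][2] + B[2][2] = 3 + 9 = 12) = -8 (attained at k = 1)
  C[2][0] = min over k of (A[2][0] + B[0][0] = 2 + 0 = 2, A[2][1] + B[1][0] = 6 + 1 = 7, A[2][2] + B[2][0] = 6 + 7 = 13) = 2 (attained at k = 0)
  C[2][1] = min over k of (A[2][0] + B[0][1] = 2 + 1 = 3, A[2][1] + B[1][1] = 6 + 4 = 10, A[2][2] + B[2][1] = 6 + 3 = 9) = 3 (attained at k = 0)
  C[2][2] = min over k of (A[2][0] + B[0][2] = 2 + 3 = 5, A[2][1] + B[1][2] = 6 + -3 = 3, A[2][2] + B[2][2] = 6 + 9 = 15) = 3 (attained at k = 1)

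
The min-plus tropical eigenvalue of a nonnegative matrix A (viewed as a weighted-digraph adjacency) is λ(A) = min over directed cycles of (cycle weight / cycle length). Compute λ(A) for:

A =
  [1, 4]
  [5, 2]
λ(A) = 1

Enumerate directed cycles and compute their means (weight / length). Sample:
  cycle 0 → 0: weight = 1, length = 1, mean = 1/1 ≈ 1.000
  cycle 1 → 1: weight = 2, length = 1, mean = 2/1 ≈ 2.000
  cycle 0 → 1 → 0: weight = 9, length = 2, mean = 9/2 ≈ 4.500
  cycle 1 → 0 → 1: weight = 9, length = 2, mean = 9/2 ≈ 4.500
Minimum mean = 1.000, attained e.g. along the cycle 0 → 0 with weight 1 and length 1. So λ(A) = 1/1 = 1.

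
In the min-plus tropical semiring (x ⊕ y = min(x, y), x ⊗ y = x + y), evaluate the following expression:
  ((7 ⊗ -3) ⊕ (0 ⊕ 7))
((7 ⊗ -3) ⊕ (0 ⊕ 7)) = 0

Expand innermost to outermost. Recall ⊕ takes the minimum of its arguments and ⊗ takes their sum. Working out the expression ((7 ⊗ -3) ⊕ (0 ⊕ 7)) gives 0.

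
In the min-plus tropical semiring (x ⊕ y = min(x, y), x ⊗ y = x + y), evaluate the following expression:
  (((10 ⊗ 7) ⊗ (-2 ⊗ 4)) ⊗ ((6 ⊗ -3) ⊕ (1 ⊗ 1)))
(((10 ⊗ 7) ⊗ (-2 ⊗ 4)) ⊗ ((6 ⊗ -3) ⊕ (1 ⊗ 1))) = 21

Expand innermost to outermost. Recall ⊕ takes the minimum of its arguments and ⊗ takes their sum. Working out the expression (((10 ⊗ 7) ⊗ (-2 ⊗ 4)) ⊗ ((6 ⊗ -3) ⊕ (1 ⊗ 1))) gives 21.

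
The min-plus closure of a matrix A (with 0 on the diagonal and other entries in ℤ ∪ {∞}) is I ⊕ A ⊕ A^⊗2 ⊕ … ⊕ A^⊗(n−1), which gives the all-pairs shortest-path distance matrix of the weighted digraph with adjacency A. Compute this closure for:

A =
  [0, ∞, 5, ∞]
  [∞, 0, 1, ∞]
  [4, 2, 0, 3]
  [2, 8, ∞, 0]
Closure =
  [0, 7, 5, 8]
  [5, 0, 1, 4]
  [4, 2, 0, 3]
  [2, 8, 7, 0]

This is the Floyd-Warshall all-pairs shortest-path computation. For each intermediate vertex k = 0, 1, …, 3, update dist[i][j] ← min(dist[i][j], dist[i][k] + dist[k][j]). The final matrix gives, for each (i, j), the minimum total weight of any directed path from i to j (possibly empty when i = j).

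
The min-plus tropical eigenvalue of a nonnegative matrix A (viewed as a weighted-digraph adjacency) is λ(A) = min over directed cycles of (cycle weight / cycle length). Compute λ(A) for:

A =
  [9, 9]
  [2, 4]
λ(A) = 4

Enumerate directed cycles and compute their means (weight / length). Sample:
  cycle 0 → 0: weight = 9, length = 1, mean = 9/1 ≈ 9.000
  cycle 1 → 1: weight = 4, length = 1, mean = 4/1 ≈ 4.000
  cycle 0 → 1 → 0: weight = 11, length = 2, mean = 11/2 ≈ 5.500
  cycle 1 → 0 → 1: weight = 11, length = 2, mean = 11/2 ≈ 5.500
Minimum mean = 4.000, attained e.g. along the cycle 1 → 1 with weight 4 and length 1. So λ(A) = 4/1 = 4.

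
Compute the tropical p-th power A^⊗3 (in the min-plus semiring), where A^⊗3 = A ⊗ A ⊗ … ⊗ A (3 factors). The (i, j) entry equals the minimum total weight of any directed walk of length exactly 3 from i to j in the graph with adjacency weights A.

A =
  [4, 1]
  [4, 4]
A^⊗3 =
  [9, 6]
  [9, 9]

Each entry (A^⊗3)_ij equals the minimum over all length-3 walks i = v_0 → v_1 → … → v_3 = j of Σ_t A[v_t][v_{t+1}]. For example, for (i, j) = (0, 1) we minimise over 4 possible intermediate vertex sequences; the minimum is 6, attained along the walk 0 → 1 → 0 → 1.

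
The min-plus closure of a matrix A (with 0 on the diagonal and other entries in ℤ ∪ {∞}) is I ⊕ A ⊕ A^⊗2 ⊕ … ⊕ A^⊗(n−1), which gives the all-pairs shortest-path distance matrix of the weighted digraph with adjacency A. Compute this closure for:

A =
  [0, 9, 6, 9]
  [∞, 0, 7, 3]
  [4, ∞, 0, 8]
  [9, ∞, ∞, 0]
Closure =
  [0, 9, 6, 9]
  [11, 0, 7, 3]
  [4, 13, 0, 8]
  [9, 18, 15, 0]

This is the Floyd-Warshall all-pairs shortest-path computation. For each intermediate vertex k = 0, 1, …, 3, update dist[i][j] ← min(dist[i][j], dist[i][k] + dist[k][j]). The final matrix gives, for each (i, j), the minimum total weight of any directed path from i to j (possibly empty when i = j).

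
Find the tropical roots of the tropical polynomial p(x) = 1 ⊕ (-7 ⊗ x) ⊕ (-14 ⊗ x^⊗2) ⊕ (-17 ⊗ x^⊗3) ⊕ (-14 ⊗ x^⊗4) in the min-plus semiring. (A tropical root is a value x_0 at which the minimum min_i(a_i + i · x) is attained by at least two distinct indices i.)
Roots: {-3, 3, 7, 8}

Each tropical root is a break point of the lower envelope of the lines y = a_i + i · x (there are 5 lines, with slopes 0, 1, ..., 4). Only the lines that attain the minimum somewhere contribute to roots; other lines are dominated. Here the surviving (envelope) indices are i = 4, i = 3, i = 2, i = 1, i = 0.
Intersections between consecutive envelope lines give the roots: for adjacent envelope indices i < j the intersection is x = (a_i − a_j) / (j − i). Reading off the sorted break points: {-3, 3, 7, 8}.
Verification: at each break x_0, at least two indices attain the minimum of min_i(a_i + i · x_0).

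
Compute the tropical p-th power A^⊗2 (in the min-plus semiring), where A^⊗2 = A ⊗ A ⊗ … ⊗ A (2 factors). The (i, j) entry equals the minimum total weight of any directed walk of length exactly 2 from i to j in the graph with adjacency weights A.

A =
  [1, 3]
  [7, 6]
A^⊗2 =
  [2, 4]
  [8, 10]

Each entry (A^⊗2)_ij equals the minimum over all length-2 walks i = v_0 → v_1 → … → v_2 = j of Σ_t A[v_t][v_{t+1}]. For example, for (i, j) = (0, 1) we minimise over 2 possible intermediate vertex sequences; the minimum is 4, attained along the walk 0 → 0 → 1.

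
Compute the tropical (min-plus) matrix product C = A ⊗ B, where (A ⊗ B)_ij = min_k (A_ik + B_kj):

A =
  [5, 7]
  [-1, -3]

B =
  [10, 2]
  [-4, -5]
A ⊗ B =
  [3, 2]
  [-7, -8]

Apply the min-plus product entry-by-entry:
  C[0][0] = min over k of (A[0][0] + B[0][0] = 5 + 10 = 15, A[0][1] + B[1][0] = 7 + -4 = 3) = 3 (attained at k = 1)
  C[0][1] = min over k of (A[0][0] + B[0][1] = 5 + 2 = 7, A[0][1] + B[1][1] = 7 + -5 = 2) = 2 (attained at k = 1)
  C[1][0] = min over k of (A[1][0] + B[0][0] = -1 + 10 = 9, A[1][1] + B[1][0] = -3 + -4 = -7) = -7 (attained at k = 1)
  C[1][1] = min over k of (A[1][0] + B[0][1] = -1 + 2 = 1, A[1][1] + B[1][1] = -3 + -5 = -8) = -8 (attained at k = 1)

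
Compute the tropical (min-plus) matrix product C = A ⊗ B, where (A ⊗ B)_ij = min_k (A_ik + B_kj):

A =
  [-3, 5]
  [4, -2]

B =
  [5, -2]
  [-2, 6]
A ⊗ B =
  [2, -5]
  [-4, 2]

Apply the min-plus product entry-by-entry:
  C[0][0] = min over k of (A[0][0] + B[0][0] = -3 + 5 = 2, A[0][1] + B[1][0] = 5 + -2 = 3) = 2 (attained at k = 0)
  C[0][1] = min over k of (A[0][0] + B[0][1] = -3 + -2 = -5, A[0][1] + B[1][1] = 5 + 6 = 11) = -5 (attained at k = 0)
  C[1][0] = min over k of (A[1][0] + B[0][0] = 4 + 5 = 9, A[1][1] + B[1][0] = -2 + -2 = -4) = -4 (attained at k = 1)
  C[1][1] = min over k of (A[1][0] + B[0][1] = 4 + -2 = 2, A[1][1] + B[1][1] = -2 + 6 = 4) = 2 (attained at k = 0)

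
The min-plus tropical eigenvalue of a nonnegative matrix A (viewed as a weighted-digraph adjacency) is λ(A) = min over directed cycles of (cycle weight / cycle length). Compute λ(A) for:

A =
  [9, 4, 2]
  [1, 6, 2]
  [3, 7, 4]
λ(A) = 5/2

Enumerate directed cycles and compute their means (weight / length). Sample:
  cycle 0 → 0: weight = 9, length = 1, mean = 9/1 ≈ 9.000
  cycle 1 → 1: weight = 6, length = 1, mean = 6/1 ≈ 6.000
  cycle 2 → 2: weight = 4, length = 1, mean = 4/1 ≈ 4.000
  cycle 0 → 1 → 0: weight = 5, length = 2, mean = 5/2 ≈ 2.500
  cycle 0 → 2 → 0: weight = 5, length = 2, mean = 5/2 ≈ 2.500
  cycle 1 → 0 → 1: weight = 5, length = 2, mean = 5/2 ≈ 2.500
Minimum mean = 2.500, attained e.g. along the cycle 0 → 1 → 0 with weight 5 and length 2. So λ(A) = 5/2 = 5/2.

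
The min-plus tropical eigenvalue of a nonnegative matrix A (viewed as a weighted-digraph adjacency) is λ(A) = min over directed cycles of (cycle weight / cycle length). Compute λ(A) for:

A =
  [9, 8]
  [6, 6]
λ(A) = 6

Enumerate directed cycles and compute their means (weight / length). Sample:
  cycle 0 → 0: weight = 9, length = 1, mean = 9/1 ≈ 9.000
  cycle 1 → 1: weight = 6, length = 1, mean = 6/1 ≈ 6.000
  cycle 0 → 1 → 0: weight = 14, length = 2, mean = 14/2 ≈ 7.000
  cycle 1 → 0 → 1: weight = 14, length = 2, mean = 14/2 ≈ 7.000
Minimum mean = 6.000, attained e.g. along the cycle 1 → 1 with weight 6 and length 1. So λ(A) = 6/1 = 6.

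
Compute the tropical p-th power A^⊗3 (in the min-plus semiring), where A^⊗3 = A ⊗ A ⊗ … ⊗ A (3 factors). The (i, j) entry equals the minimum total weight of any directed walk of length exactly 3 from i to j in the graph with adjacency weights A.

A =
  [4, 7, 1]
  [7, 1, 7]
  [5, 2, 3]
A^⊗3 =
  [9, 4, 7]
  [9, 3, 9]
  [10, 4, 9]

Each entry (A^⊗3)_ij equals the minimum over all length-3 walks i = v_0 → v_1 → … → v_3 = j of Σ_t A[v_t][v_{t+1}]. For example, for (i, j) = (0, 2) we minimise over 9 possible intermediate vertex sequences; the minimum is 7, attained along the walk 0 → 2 → 0 → 2.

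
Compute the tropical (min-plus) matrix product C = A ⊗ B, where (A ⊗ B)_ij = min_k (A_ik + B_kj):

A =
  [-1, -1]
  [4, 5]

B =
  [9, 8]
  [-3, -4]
A ⊗ B =
  [-4, -5]
  [2, 1]

Apply the min-plus product entry-by-entry:
  C[0][0] = min over k of (A[0][0] + B[0][0] = -1 + 9 = 8, A[0][1] + B[1][0] = -1 + -3 = -4) = -4 (attained at k = 1)
  C[0][1] = min over k of (A[0][0] + B[0][1] = -1 + 8 = 7, A[0][1] + B[1][1] = -1 + -4 = -5) = -5 (attained at k = 1)
  C[1][0] = min over k of (A[1][0] + B[0][0] = 4 + 9 = 13, A[1][1] + B[1][0] = 5 + -3 = 2) = 2 (attained at k = 1)
  C[1][1] = min over k of (A[1][0] + B[0][1] = 4 + 8 = 12, A[1][1] + B[1][1] = 5 + -4 = 1) = 1 (attained at k = 1)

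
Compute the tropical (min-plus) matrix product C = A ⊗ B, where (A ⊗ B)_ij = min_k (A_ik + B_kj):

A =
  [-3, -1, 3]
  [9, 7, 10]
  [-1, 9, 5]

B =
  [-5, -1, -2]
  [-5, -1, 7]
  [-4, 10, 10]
A ⊗ B =
  [-8, -4, -5]
  [2, 6, 7]
  [-6, -2, -3]

Apply the min-plus product entry-by-entry:
  C[0][0] = min over k of (A[0][0] + B[0][0] = -3 + -5 = -8, A[0][1] + B[1][0] = -1 + -5 = -6, A[0][2] + B[2][0] = 3 + -4 = -1) = -8 (attained at k = 0)
  C[0][1] = min over k of (A[0][0] + B[0][1] = -3 + -1 = -4, A[0][1] + B[1][1] = -1 + -1 = -2, A[0][2] + B[2][1] = 3 + 10 = 13) = -4 (attained at k = 0)
  C[0][2] = min over k of (A[0][0] + B[0][2] = -3 + -2 = -5, A[0][1] + B[1][2] = -1 + 7 = 6, A[0][2] + B[2][2] = 3 + 10 = 13) = -5 (attained at k = 0)
  C[1][0] = min over k of (A[1][0] + B[0][0] = 9 + -5 = 4, A[1][1] + B[1][0] = 7 + -5 = 2, A[1][2] + B[2][0] = 10 + -4 = 6) = 2 (attained at k = 1)
  C[1][1] = min over k of (A[1][0] + B[0][1] = 9 + -1 = 8, A[1][1] + B[1][1] = 7 + -1 = 6, A[1][2] + B[2][1] = 10 + 10 = 20) = 6 (attained at k = 1)
  C[1][2] = min over k of (A[1][0] + B[0][2] = 9 + -2 = 7, A[1][1] + B[1][2] = 7 + 7 = 14, A[1][2] + B[2][2] = 10 + 10 = 20) = 7 (attained at k = 0)
  C[2][0] = min over k of (A[2][0] + B[0][0] = -1 + -5 = -6, A[2][1] + B[1][0] = 9 + -5 = 4, A[2][2] + B[2][0] = 5 + -4 = 1) = -6 (attained at k = 0)
  C[2][1] = min over k of (A[2][0] + B[0][1] = -1 + -1 = -2, A[2][1] + B[1][1] = 9 + -1 = 8, A[2][2] + B[2][1] = 5 + 10 = 15) = -2 (attained at k = 0)
  C[2][2] = min over k of (A[2][0] + B[0][2] = -1 + -2 = -3, A[2][1] + B[1][2] = 9 + 7 = 16, A[2][2] + B[2][2] = 5 + 10 = 15) = -3 (attained at k = 0)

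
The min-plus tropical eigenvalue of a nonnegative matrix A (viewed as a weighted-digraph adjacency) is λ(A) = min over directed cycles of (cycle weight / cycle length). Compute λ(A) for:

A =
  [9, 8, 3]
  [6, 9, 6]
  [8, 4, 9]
λ(A) = 13/3

Enumerate directed cycles and compute their means (weight / length). Sample:
  cycle 0 → 0: weight = 9, length = 1, mean = 9/1 ≈ 9.000
  cycle 1 → 1: weight = 9, length = 1, mean = 9/1 ≈ 9.000
  cycle 2 → 2: weight = 9, length = 1, mean = 9/1 ≈ 9.000
  cycle 0 → 1 → 0: weight = 14, length = 2, mean = 14/2 ≈ 7.000
  cycle 0 → 2 → 0: weight = 11, length = 2, mean = 11/2 ≈ 5.500
  cycle 1 → 0 → 1: weight = 14, length = 2, mean = 14/2 ≈ 7.000
Minimum mean = 4.333, attained e.g. along the cycle 0 → 2 → 1 → 0 with weight 13 and length 3. So λ(A) = 13/3 = 13/3.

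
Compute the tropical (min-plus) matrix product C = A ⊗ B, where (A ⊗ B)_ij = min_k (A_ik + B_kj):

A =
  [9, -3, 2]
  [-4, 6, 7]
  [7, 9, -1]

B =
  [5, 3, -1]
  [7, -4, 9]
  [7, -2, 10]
A ⊗ B =
  [4, -7, 6]
  [1, -1, -5]
  [6, -3, 6]

Apply the min-plus product entry-by-entry:
  C[0][0] = min over k of (A[0][0] + B[0][0] = 9 + 5 = 14, A[0][1] + B[1][0] = -3 + 7 = 4, A[0][2] + B[2][0] = 2 + 7 = 9) = 4 (attained at k = 1)
  C[0][1] = min over k of (A[0][0] + B[0][1] = 9 + 3 = 12, A[0][1] + B[1][1] = -3 + -4 = -7, A[0][2] + B[2][1] = 2 + -2 = 0) = -7 (attained at k = 1)
  C[0][2] = min over k of (A[0][0] + B[0][2] = 9 + -1 = 8, A[0][1] + B[1][2] = -3 + 9 = 6, A[0][2] + B[2][2] = 2 + 10 = 12) = 6 (attained at k = 1)
  C[1][0] = min over k of (A[1][0] + B[0][0] = -4 + 5 = 1, A[1][1] + B[1][0] = 6 + 7 = 13, A[1][2] + B[2][0] = 7 + 7 = 14) = 1 (attained at k = 0)
  C[1][1] = min over k of (A[1][0] + B[0][1] = -4 + 3 = -1, A[1][1] + B[1][1] = 6 + -4 = 2, A[1][2] + B[2][1] = 7 + -2 = 5) = -1 (attained at k = 0)
  C[1][2] = min over k of (A[1][0] + B[0][2] = -4 + -1 = -5, A[1][1] + B[1][2] = 6 + 9 = 15, A[1][2] + B[2][2] = 7 + 10 = 17) = -5 (attained at k = 0)
  C[2][0] = min over k of (A[2][0] + B[0][0] = 7 + 5 = 12, A[2][1] + B[1][0] = 9 + 7 = 16, A[2][2] + B[2][0] = -1 + 7 = 6) = 6 (attained at k = 2)
  C[2][1] = min over k of (A[2][0] + B[0][1] = 7 + 3 = 10, A[2][1] + B[1][1] = 9 + -4 = 5, A[2][2] + B[2][1] = -1 + -2 = -3) = -3 (attained at k = 2)
  C[2][2] = min over k of (A[2][0] + B[0][2] = 7 + -1 = 6, A[2][1] + B[1][2] = 9 + 9 = 18, A[2][2] + B[2][2] = -1 + 10 = 9) = 6 (attained at k = 0)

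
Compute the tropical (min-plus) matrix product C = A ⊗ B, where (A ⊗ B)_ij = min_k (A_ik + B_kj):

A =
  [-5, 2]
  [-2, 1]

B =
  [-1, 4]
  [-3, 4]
A ⊗ B =
  [-6, -1]
  [-3, 2]

Apply the min-plus product entry-by-entry:
  C[0][0] = min over k of (A[0][0] + B[0][0] = -5 + -1 = -6, A[0][1] + B[1][0] = 2 + -3 = -1) = -6 (attained at k = 0)
  C[0][1] = min over k of (A[0][0] + B[0][1] = -5 + 4 = -1, A[0][1] + B[1][1] = 2 + 4 = 6) = -1 (attained at k = 0)
  C[1][0] = min over k of (A[1][0] + B[0][0] = -2 + -1 = -3, A[1][1] + B[1][0] = 1 + -3 = -2) = -3 (attained at k = 0)
  C[1][1] = min over k of (A[1][0] + B[0][1] = -2 + 4 = 2, A[1][1] + B[1][1] = 1 + 4 = 5) = 2 (attained at k = 0)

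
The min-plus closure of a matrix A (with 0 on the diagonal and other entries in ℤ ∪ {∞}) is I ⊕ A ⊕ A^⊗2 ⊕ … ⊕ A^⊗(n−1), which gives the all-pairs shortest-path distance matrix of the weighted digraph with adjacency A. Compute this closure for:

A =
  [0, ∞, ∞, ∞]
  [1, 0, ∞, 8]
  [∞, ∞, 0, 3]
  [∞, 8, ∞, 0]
Closure =
  [0, ∞, ∞, ∞]
  [1, 0, ∞, 8]
  [12, 11, 0, 3]
  [9, 8, ∞, 0]

This is the Floyd-Warshall all-pairs shortest-path computation. For each intermediate vertex k = 0, 1, …, 3, update dist[i][j] ← min(dist[i][j], dist[i][k] + dist[k][j]). The final matrix gives, for each (i, j), the minimum total weight of any directed path from i to j (possibly empty when i = j).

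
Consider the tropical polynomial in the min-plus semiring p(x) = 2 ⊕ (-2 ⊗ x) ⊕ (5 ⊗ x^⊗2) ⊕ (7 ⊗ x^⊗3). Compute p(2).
p(2) = 0

A tropical monomial a ⊗ x^⊗i evaluates to a + i · x. Evaluating each term at x = 2:
  Term 0 contributes 2 + 0 · 2 = 2
  Term 1 contributes -2 + 1 · 2 = 0
  Term 2 contributes 5 + 2 · 2 = 9
  Term 3 contributes 7 + 3 · 2 = 13
p(2) = ⊕ of these = min[2, 0, 9, 13] = 0.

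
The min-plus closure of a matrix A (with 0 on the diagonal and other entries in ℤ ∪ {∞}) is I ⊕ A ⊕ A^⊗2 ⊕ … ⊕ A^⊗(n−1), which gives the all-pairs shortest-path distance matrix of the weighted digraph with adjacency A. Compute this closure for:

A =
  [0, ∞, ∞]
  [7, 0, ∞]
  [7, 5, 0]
Closure =
  [0, ∞, ∞]
  [7, 0, ∞]
  [7, 5, 0]

This is the Floyd-Warshall all-pairs shortest-path computation. For each intermediate vertex k = 0, 1, …, 2, update dist[i][j] ← min(dist[i][j], dist[i][k] + dist[k][j]). The final matrix gives, for each (i, j), the minimum total weight of any directed path from i to j (possibly empty when i = j).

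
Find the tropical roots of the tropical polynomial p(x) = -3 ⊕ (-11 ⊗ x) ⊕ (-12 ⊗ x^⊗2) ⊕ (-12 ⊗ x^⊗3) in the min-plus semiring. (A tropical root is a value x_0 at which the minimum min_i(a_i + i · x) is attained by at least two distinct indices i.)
Roots: {0, 1, 8}

Each tropical root is a break point of the lower envelope of the lines y = a_i + i · x (there are 4 lines, with slopes 0, 1, ..., 3). Only the lines that attain the minimum somewhere contribute to roots; other lines are dominated. Here the surviving (envelope) indices are i = 3, i = 2, i = 1, i = 0.
Intersections between consecutive envelope lines give the roots: for adjacent envelope indices i < j the intersection is x = (a_i − a_j) / (j − i). Reading off the sorted break points: {0, 1, 8}.
Verification: at each break x_0, at least two indices attain the minimum of min_i(a_i + i · x_0).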